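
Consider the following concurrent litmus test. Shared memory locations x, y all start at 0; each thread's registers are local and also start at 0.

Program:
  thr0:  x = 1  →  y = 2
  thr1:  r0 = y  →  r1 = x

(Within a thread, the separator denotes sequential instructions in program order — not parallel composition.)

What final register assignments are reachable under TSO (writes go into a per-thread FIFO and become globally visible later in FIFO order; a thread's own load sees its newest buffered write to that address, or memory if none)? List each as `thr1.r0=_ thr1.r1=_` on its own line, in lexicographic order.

outcome vector order: (thr1.r0,thr1.r1)
|TSO outcomes| = 3

thr1.r0=0 thr1.r1=0
thr1.r0=0 thr1.r1=1
thr1.r0=2 thr1.r1=1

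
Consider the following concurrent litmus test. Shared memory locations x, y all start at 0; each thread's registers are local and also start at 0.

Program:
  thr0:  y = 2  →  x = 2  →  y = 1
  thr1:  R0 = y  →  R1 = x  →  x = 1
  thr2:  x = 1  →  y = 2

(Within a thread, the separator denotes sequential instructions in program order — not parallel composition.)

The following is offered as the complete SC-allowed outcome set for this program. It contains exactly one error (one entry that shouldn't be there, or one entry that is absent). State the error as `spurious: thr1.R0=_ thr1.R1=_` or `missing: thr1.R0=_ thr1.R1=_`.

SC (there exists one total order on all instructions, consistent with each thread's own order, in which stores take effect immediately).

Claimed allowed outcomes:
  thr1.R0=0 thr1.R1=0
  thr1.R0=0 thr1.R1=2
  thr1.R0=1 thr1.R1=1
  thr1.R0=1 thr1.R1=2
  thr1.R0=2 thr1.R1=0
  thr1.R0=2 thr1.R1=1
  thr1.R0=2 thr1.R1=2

missing: thr1.R0=0 thr1.R1=1

outcome vector order: (thr1.R0,thr1.R1)
SC: 8 outcomes — {00 01 02 11 12 20 21 22}
SC∖claimed = {01}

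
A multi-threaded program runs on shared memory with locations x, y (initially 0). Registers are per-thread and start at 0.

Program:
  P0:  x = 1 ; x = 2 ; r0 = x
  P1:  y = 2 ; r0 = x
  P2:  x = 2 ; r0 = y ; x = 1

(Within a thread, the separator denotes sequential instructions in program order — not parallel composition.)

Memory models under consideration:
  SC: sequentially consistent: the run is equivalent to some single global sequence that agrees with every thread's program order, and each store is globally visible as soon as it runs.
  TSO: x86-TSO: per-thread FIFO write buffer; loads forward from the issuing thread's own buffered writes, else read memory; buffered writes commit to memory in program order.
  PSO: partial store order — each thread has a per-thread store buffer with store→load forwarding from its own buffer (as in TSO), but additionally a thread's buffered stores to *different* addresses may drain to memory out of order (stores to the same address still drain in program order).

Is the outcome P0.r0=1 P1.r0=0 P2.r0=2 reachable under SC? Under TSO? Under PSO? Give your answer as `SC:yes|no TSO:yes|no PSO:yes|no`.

outcome vector order: (P0.r0,P1.r0,P2.r0)
SC (10): 102 110 112 120 122 202 210 212 220 222
TSO (12): 100 102 110 112 120 122 200 202 210 212 220 222
PSO (12): 100 102 110 112 120 122 200 202 210 212 220 222
target 102 ∈ {SC,TSO,PSO}

SC:yes TSO:yes PSO:yes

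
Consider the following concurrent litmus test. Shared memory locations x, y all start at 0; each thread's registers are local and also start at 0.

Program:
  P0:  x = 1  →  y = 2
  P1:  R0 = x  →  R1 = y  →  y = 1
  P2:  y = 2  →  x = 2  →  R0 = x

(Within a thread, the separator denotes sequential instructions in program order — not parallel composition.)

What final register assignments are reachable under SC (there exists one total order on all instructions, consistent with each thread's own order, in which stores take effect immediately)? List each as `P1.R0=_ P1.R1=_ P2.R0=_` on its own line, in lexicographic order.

P1.R0=0 P1.R1=0 P2.R0=1
P1.R0=0 P1.R1=0 P2.R0=2
P1.R0=0 P1.R1=2 P2.R0=1
P1.R0=0 P1.R1=2 P2.R0=2
P1.R0=1 P1.R1=0 P2.R0=2
P1.R0=1 P1.R1=2 P2.R0=1
P1.R0=1 P1.R1=2 P2.R0=2
P1.R0=2 P1.R1=2 P2.R0=1
P1.R0=2 P1.R1=2 P2.R0=2

outcome vector order: (P1.R0,P1.R1,P2.R0)
|SC outcomes| = 9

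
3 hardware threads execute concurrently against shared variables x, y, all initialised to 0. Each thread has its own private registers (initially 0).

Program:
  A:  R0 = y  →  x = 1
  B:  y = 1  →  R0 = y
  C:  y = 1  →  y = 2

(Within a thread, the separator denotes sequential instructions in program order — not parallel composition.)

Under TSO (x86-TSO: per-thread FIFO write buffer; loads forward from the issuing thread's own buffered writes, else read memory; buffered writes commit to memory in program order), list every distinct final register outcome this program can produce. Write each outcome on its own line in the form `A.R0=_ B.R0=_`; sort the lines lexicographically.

A.R0=0 B.R0=1
A.R0=0 B.R0=2
A.R0=1 B.R0=1
A.R0=1 B.R0=2
A.R0=2 B.R0=1
A.R0=2 B.R0=2

outcome vector order: (A.R0,B.R0)
|TSO outcomes| = 6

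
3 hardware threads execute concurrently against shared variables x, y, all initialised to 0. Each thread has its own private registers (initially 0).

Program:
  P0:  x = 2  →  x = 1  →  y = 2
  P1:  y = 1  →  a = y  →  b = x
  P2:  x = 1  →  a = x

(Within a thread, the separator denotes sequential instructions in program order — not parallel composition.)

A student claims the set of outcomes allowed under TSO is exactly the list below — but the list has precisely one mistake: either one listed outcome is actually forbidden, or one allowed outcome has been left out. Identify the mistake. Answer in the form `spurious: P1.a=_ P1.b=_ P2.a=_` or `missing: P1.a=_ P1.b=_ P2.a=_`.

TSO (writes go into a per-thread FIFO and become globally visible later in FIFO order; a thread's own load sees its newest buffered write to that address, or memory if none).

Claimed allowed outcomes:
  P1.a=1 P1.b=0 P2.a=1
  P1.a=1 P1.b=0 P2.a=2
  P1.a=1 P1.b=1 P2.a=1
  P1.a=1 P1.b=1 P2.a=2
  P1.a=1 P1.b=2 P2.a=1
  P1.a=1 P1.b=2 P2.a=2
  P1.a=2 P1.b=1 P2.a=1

outcome vector order: (P1.a,P1.b,P2.a)
[TSO] allowed = {<1 0 1>, <1 0 2>, <1 1 1>, <1 1 2>, <1 2 1>, <1 2 2>, <2 1 1>, <2 1 2>}
TSO∖claimed = {<2 1 2>}

missing: P1.a=2 P1.b=1 P2.a=2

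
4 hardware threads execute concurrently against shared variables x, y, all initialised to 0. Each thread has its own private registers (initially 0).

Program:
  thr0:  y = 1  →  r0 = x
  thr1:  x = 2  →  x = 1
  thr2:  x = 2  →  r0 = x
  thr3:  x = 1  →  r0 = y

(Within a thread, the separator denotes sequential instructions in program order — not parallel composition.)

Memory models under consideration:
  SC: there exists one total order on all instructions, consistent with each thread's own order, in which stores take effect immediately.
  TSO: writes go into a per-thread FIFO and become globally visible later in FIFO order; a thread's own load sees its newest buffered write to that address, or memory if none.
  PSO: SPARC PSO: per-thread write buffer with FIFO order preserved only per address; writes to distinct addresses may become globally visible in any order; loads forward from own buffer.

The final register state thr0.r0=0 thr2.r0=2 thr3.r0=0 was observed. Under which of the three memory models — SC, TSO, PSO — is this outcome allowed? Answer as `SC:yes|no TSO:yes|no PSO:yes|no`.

outcome vector order: (thr0.r0,thr2.r0,thr3.r0)
SC (10): (0,1,1) (0,2,1) (1,1,0) (1,1,1) (1,2,0) (1,2,1) (2,1,0) (2,1,1) (2,2,0) (2,2,1)
TSO (12): (0,1,0) (0,1,1) (0,2,0) (0,2,1) (1,1,0) (1,1,1) (1,2,0) (1,2,1) (2,1,0) (2,1,1) (2,2,0) (2,2,1)
PSO (12): (0,1,0) (0,1,1) (0,2,0) (0,2,1) (1,1,0) (1,1,1) (1,2,0) (1,2,1) (2,1,0) (2,1,1) (2,2,0) (2,2,1)
target (0,2,0) ∈ {TSO,PSO}

SC:no TSO:yes PSO:yes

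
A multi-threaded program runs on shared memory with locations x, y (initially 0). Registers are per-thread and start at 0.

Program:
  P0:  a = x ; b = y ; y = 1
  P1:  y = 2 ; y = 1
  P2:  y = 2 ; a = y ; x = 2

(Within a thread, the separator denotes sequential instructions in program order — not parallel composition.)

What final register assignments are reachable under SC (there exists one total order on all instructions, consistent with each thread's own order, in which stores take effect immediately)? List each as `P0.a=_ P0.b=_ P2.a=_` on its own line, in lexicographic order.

P0.a=0 P0.b=0 P2.a=1
P0.a=0 P0.b=0 P2.a=2
P0.a=0 P0.b=1 P2.a=1
P0.a=0 P0.b=1 P2.a=2
P0.a=0 P0.b=2 P2.a=1
P0.a=0 P0.b=2 P2.a=2
P0.a=2 P0.b=1 P2.a=1
P0.a=2 P0.b=1 P2.a=2
P0.a=2 P0.b=2 P2.a=2

outcome vector order: (P0.a,P0.b,P2.a)
|SC outcomes| = 9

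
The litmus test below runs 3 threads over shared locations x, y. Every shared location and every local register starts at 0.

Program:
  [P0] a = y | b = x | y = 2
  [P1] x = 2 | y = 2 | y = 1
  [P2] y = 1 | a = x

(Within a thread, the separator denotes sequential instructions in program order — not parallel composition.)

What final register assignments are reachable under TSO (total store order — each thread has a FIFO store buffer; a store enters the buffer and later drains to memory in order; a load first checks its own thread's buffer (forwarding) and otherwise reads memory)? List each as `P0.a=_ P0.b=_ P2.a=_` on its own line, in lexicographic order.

outcome vector order: (P0.a,P0.b,P2.a)
|TSO outcomes| = 10

P0.a=0 P0.b=0 P2.a=0
P0.a=0 P0.b=0 P2.a=2
P0.a=0 P0.b=2 P2.a=0
P0.a=0 P0.b=2 P2.a=2
P0.a=1 P0.b=0 P2.a=0
P0.a=1 P0.b=0 P2.a=2
P0.a=1 P0.b=2 P2.a=0
P0.a=1 P0.b=2 P2.a=2
P0.a=2 P0.b=2 P2.a=0
P0.a=2 P0.b=2 P2.a=2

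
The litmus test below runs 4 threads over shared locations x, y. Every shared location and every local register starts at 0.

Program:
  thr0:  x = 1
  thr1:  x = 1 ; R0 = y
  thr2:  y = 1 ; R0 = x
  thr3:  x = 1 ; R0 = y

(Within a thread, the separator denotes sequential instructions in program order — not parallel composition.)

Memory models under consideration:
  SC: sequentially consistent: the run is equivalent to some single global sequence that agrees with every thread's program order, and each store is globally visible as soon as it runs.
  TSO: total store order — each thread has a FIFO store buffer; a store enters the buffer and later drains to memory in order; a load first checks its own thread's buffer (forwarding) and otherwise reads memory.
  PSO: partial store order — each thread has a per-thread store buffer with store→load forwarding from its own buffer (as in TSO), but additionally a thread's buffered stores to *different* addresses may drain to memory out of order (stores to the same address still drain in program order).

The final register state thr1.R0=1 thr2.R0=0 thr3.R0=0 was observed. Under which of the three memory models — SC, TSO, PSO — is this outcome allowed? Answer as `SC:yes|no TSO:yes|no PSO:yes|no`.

SC:no TSO:yes PSO:yes

outcome vector order: (thr1.R0,thr2.R0,thr3.R0)
under SC → <0 1 0> <0 1 1> <1 0 1> <1 1 0> <1 1 1>
under TSO → <0 0 0> <0 0 1> <0 1 0> <0 1 1> <1 0 0> <1 0 1> <1 1 0> <1 1 1>
under PSO → <0 0 0> <0 0 1> <0 1 0> <0 1 1> <1 0 0> <1 0 1> <1 1 0> <1 1 1>
target <1 0 0> ∈ {TSO,PSO}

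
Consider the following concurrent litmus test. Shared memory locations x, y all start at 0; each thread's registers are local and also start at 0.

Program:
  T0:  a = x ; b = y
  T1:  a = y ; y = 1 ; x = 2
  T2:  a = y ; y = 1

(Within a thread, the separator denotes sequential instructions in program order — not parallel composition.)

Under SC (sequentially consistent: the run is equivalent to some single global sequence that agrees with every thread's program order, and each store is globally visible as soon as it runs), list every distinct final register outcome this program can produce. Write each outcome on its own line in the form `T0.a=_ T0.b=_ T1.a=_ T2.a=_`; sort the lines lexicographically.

outcome vector order: (T0.a,T0.b,T1.a,T2.a)
|SC outcomes| = 9

T0.a=0 T0.b=0 T1.a=0 T2.a=0
T0.a=0 T0.b=0 T1.a=0 T2.a=1
T0.a=0 T0.b=0 T1.a=1 T2.a=0
T0.a=0 T0.b=1 T1.a=0 T2.a=0
T0.a=0 T0.b=1 T1.a=0 T2.a=1
T0.a=0 T0.b=1 T1.a=1 T2.a=0
T0.a=2 T0.b=1 T1.a=0 T2.a=0
T0.a=2 T0.b=1 T1.a=0 T2.a=1
T0.a=2 T0.b=1 T1.a=1 T2.a=0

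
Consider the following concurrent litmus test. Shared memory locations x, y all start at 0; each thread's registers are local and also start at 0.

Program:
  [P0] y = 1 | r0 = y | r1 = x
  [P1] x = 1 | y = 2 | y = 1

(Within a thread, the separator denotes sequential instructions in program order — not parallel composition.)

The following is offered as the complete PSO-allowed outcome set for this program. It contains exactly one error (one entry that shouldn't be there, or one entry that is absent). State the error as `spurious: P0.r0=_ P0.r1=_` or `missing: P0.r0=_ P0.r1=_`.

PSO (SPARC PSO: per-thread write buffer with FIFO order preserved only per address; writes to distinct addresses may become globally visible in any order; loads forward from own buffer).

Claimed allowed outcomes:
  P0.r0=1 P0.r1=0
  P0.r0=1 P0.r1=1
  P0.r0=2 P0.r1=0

missing: P0.r0=2 P0.r1=1

outcome vector order: (P0.r0,P0.r1)
PSO (4): <1 0>, <1 1>, <2 0>, <2 1>
PSO∖claimed = {<2 1>}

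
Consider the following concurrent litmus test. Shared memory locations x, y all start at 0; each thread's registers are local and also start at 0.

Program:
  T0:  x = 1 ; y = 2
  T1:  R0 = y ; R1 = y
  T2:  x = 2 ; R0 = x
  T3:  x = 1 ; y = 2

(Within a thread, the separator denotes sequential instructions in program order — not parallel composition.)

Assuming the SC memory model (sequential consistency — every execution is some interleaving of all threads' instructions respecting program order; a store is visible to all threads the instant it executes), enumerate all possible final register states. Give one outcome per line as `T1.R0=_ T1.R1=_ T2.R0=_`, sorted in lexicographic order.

outcome vector order: (T1.R0,T1.R1,T2.R0)
|SC outcomes| = 6

T1.R0=0 T1.R1=0 T2.R0=1
T1.R0=0 T1.R1=0 T2.R0=2
T1.R0=0 T1.R1=2 T2.R0=1
T1.R0=0 T1.R1=2 T2.R0=2
T1.R0=2 T1.R1=2 T2.R0=1
T1.R0=2 T1.R1=2 T2.R0=2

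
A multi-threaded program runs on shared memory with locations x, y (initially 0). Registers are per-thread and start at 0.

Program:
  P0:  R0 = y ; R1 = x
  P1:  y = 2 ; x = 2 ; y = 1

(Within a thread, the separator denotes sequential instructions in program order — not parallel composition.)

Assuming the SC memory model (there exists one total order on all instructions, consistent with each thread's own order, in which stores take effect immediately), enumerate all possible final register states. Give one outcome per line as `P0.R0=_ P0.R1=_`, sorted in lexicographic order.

outcome vector order: (P0.R0,P0.R1)
|SC outcomes| = 5

P0.R0=0 P0.R1=0
P0.R0=0 P0.R1=2
P0.R0=1 P0.R1=2
P0.R0=2 P0.R1=0
P0.R0=2 P0.R1=2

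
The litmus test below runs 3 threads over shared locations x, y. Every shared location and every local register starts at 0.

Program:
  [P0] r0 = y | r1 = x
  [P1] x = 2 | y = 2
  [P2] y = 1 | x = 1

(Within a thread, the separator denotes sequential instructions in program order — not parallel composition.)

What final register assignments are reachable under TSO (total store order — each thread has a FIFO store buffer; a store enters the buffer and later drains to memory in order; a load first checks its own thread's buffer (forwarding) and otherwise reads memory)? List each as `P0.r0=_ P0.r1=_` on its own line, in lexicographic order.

outcome vector order: (P0.r0,P0.r1)
|TSO outcomes| = 8

P0.r0=0 P0.r1=0
P0.r0=0 P0.r1=1
P0.r0=0 P0.r1=2
P0.r0=1 P0.r1=0
P0.r0=1 P0.r1=1
P0.r0=1 P0.r1=2
P0.r0=2 P0.r1=1
P0.r0=2 P0.r1=2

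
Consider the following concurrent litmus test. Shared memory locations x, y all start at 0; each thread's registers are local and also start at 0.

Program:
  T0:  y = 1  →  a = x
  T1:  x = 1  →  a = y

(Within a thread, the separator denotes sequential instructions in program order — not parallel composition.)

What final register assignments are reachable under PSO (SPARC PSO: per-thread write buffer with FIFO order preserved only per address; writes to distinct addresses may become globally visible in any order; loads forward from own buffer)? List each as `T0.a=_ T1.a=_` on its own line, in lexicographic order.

T0.a=0 T1.a=0
T0.a=0 T1.a=1
T0.a=1 T1.a=0
T0.a=1 T1.a=1

outcome vector order: (T0.a,T1.a)
|PSO outcomes| = 4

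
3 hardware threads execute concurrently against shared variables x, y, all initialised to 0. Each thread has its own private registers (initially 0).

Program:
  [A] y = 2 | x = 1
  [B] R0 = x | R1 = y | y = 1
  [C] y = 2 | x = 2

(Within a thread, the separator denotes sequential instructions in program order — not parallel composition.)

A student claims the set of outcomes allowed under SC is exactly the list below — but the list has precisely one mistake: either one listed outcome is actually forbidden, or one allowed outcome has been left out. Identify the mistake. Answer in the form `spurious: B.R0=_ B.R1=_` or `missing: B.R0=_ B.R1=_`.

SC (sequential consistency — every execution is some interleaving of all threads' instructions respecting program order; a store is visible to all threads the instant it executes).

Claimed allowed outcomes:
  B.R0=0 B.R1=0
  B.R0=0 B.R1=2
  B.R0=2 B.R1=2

outcome vector order: (B.R0,B.R1)
SC: 4 outcomes — {<0 0> <0 2> <1 2> <2 2>}
SC∖claimed = {<1 2>}

missing: B.R0=1 B.R1=2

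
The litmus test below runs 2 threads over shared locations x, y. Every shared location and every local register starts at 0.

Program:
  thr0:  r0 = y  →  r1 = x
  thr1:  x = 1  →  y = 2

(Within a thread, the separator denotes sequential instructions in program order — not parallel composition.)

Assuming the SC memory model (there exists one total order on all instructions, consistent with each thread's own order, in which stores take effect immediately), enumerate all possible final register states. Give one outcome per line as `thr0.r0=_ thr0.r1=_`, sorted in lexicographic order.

thr0.r0=0 thr0.r1=0
thr0.r0=0 thr0.r1=1
thr0.r0=2 thr0.r1=1

outcome vector order: (thr0.r0,thr0.r1)
|SC outcomes| = 3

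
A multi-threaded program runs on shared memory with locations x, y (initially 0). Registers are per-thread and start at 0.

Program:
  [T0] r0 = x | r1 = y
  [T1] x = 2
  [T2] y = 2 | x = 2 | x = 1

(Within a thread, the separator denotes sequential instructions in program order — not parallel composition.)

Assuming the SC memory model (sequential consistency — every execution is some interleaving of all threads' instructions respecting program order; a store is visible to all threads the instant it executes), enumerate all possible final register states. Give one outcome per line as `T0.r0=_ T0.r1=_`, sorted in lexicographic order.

T0.r0=0 T0.r1=0
T0.r0=0 T0.r1=2
T0.r0=1 T0.r1=2
T0.r0=2 T0.r1=0
T0.r0=2 T0.r1=2

outcome vector order: (T0.r0,T0.r1)
|SC outcomes| = 5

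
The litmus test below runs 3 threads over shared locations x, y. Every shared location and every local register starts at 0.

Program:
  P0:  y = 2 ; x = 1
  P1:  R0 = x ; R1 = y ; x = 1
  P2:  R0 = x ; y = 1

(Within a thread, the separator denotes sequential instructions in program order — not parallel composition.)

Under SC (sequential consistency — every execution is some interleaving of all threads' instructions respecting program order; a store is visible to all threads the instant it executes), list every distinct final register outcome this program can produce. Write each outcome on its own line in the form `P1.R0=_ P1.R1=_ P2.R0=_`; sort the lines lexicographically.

outcome vector order: (P1.R0,P1.R1,P2.R0)
|SC outcomes| = 10

P1.R0=0 P1.R1=0 P2.R0=0
P1.R0=0 P1.R1=0 P2.R0=1
P1.R0=0 P1.R1=1 P2.R0=0
P1.R0=0 P1.R1=1 P2.R0=1
P1.R0=0 P1.R1=2 P2.R0=0
P1.R0=0 P1.R1=2 P2.R0=1
P1.R0=1 P1.R1=1 P2.R0=0
P1.R0=1 P1.R1=1 P2.R0=1
P1.R0=1 P1.R1=2 P2.R0=0
P1.R0=1 P1.R1=2 P2.R0=1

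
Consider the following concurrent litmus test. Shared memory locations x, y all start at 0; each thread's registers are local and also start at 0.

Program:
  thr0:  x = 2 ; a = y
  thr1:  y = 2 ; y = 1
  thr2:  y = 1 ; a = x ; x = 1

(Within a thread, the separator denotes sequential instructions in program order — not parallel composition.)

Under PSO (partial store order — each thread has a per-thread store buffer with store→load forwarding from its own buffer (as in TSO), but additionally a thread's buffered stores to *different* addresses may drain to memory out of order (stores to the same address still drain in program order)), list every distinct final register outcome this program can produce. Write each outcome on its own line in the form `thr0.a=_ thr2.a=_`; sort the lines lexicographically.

thr0.a=0 thr2.a=0
thr0.a=0 thr2.a=2
thr0.a=1 thr2.a=0
thr0.a=1 thr2.a=2
thr0.a=2 thr2.a=0
thr0.a=2 thr2.a=2

outcome vector order: (thr0.a,thr2.a)
|PSO outcomes| = 6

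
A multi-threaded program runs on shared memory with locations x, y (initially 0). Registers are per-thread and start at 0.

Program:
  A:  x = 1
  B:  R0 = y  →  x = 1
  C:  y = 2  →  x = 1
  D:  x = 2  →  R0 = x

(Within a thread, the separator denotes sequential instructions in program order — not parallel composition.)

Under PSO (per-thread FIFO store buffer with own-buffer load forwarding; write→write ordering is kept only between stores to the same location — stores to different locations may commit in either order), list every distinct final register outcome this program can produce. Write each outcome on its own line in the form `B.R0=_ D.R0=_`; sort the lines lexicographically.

B.R0=0 D.R0=1
B.R0=0 D.R0=2
B.R0=2 D.R0=1
B.R0=2 D.R0=2

outcome vector order: (B.R0,D.R0)
|PSO outcomes| = 4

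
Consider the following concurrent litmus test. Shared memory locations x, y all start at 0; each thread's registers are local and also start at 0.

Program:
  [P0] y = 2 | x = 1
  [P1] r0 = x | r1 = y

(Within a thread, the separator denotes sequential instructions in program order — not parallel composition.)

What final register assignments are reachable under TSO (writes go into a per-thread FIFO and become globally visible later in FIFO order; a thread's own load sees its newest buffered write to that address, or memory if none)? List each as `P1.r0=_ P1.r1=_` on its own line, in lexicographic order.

P1.r0=0 P1.r1=0
P1.r0=0 P1.r1=2
P1.r0=1 P1.r1=2

outcome vector order: (P1.r0,P1.r1)
|TSO outcomes| = 3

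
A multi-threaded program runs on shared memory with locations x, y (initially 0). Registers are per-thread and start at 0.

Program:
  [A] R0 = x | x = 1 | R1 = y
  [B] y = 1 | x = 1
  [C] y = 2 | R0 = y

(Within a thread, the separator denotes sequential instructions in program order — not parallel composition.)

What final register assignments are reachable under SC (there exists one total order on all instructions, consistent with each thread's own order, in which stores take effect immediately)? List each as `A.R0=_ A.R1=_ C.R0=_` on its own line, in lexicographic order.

A.R0=0 A.R1=0 C.R0=1
A.R0=0 A.R1=0 C.R0=2
A.R0=0 A.R1=1 C.R0=1
A.R0=0 A.R1=1 C.R0=2
A.R0=0 A.R1=2 C.R0=1
A.R0=0 A.R1=2 C.R0=2
A.R0=1 A.R1=1 C.R0=1
A.R0=1 A.R1=1 C.R0=2
A.R0=1 A.R1=2 C.R0=2

outcome vector order: (A.R0,A.R1,C.R0)
|SC outcomes| = 9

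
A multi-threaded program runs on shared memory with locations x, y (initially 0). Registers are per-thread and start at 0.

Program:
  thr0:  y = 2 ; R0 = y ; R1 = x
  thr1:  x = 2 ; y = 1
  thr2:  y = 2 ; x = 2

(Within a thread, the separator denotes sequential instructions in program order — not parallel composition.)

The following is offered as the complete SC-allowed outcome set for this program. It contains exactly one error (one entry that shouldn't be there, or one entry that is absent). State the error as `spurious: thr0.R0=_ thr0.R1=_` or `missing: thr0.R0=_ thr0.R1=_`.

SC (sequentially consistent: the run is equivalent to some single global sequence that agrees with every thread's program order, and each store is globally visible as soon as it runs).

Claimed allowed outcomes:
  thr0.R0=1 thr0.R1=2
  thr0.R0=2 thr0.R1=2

outcome vector order: (thr0.R0,thr0.R1)
SC: 3 outcomes — {<1 2> <2 0> <2 2>}
SC∖claimed = {<2 0>}

missing: thr0.R0=2 thr0.R1=0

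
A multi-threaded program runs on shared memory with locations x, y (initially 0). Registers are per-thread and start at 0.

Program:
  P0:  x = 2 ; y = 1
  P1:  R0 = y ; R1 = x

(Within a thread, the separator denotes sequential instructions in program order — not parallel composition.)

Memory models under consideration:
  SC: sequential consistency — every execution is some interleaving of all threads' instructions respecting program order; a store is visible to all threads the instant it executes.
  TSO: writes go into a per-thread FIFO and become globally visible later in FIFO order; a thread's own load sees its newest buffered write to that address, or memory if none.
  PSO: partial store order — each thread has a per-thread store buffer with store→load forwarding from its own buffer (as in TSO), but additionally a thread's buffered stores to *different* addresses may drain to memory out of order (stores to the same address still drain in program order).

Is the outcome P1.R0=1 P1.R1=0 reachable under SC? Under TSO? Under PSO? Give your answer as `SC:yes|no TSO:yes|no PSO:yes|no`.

SC:no TSO:no PSO:yes

outcome vector order: (P1.R0,P1.R1)
[SC] allowed = {00; 02; 12}
[TSO] allowed = {00; 02; 12}
[PSO] allowed = {00; 02; 10; 12}
target 10 ∈ {PSO}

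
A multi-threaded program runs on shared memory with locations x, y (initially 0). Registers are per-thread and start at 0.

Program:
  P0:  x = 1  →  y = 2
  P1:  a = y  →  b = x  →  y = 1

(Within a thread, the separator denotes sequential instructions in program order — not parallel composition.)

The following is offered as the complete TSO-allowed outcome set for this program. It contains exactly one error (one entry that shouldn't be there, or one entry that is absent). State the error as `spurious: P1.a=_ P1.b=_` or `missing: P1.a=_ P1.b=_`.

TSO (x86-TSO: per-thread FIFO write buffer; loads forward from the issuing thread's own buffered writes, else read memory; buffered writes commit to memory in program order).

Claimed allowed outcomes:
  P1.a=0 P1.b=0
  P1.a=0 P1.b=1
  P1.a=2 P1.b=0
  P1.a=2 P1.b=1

outcome vector order: (P1.a,P1.b)
[TSO] allowed = {0/0; 0/1; 2/1}
claimed∖TSO = {2/0}

spurious: P1.a=2 P1.b=0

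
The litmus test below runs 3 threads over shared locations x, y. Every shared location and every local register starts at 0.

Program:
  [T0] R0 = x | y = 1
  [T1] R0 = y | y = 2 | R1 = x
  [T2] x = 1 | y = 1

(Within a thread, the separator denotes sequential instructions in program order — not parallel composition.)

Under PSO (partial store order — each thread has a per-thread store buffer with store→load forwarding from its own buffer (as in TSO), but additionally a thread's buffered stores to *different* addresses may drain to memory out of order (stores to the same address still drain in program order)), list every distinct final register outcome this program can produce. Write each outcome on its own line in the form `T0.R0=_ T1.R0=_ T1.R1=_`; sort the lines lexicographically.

T0.R0=0 T1.R0=0 T1.R1=0
T0.R0=0 T1.R0=0 T1.R1=1
T0.R0=0 T1.R0=1 T1.R1=0
T0.R0=0 T1.R0=1 T1.R1=1
T0.R0=1 T1.R0=0 T1.R1=0
T0.R0=1 T1.R0=0 T1.R1=1
T0.R0=1 T1.R0=1 T1.R1=0
T0.R0=1 T1.R0=1 T1.R1=1

outcome vector order: (T0.R0,T1.R0,T1.R1)
|PSO outcomes| = 8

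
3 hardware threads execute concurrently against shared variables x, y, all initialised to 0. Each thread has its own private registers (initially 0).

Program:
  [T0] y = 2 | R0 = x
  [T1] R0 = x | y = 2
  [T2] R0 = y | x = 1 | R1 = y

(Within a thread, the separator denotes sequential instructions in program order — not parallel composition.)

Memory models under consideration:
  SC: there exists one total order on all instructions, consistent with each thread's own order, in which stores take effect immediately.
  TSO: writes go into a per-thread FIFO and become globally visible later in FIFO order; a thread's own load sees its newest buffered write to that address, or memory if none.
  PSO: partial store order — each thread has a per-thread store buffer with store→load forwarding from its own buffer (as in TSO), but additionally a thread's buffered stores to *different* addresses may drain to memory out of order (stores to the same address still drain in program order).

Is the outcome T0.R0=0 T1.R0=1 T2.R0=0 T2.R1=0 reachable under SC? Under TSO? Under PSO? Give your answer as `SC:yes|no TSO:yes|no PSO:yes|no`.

outcome vector order: (T0.R0,T1.R0,T2.R0,T2.R1)
SC: 10 outcomes — {<0 0 0 2>, <0 0 2 2>, <0 1 0 2>, <0 1 2 2>, <1 0 0 0>, <1 0 0 2>, <1 0 2 2>, <1 1 0 0>, <1 1 0 2>, <1 1 2 2>}
TSO: 12 outcomes — {<0 0 0 0>, <0 0 0 2>, <0 0 2 2>, <0 1 0 0>, <0 1 0 2>, <0 1 2 2>, <1 0 0 0>, <1 0 0 2>, <1 0 2 2>, <1 1 0 0>, <1 1 0 2>, <1 1 2 2>}
PSO: 12 outcomes — {<0 0 0 0>, <0 0 0 2>, <0 0 2 2>, <0 1 0 0>, <0 1 0 2>, <0 1 2 2>, <1 0 0 0>, <1 0 0 2>, <1 0 2 2>, <1 1 0 0>, <1 1 0 2>, <1 1 2 2>}
target <0 1 0 0> ∈ {TSO,PSO}

SC:no TSO:yes PSO:yes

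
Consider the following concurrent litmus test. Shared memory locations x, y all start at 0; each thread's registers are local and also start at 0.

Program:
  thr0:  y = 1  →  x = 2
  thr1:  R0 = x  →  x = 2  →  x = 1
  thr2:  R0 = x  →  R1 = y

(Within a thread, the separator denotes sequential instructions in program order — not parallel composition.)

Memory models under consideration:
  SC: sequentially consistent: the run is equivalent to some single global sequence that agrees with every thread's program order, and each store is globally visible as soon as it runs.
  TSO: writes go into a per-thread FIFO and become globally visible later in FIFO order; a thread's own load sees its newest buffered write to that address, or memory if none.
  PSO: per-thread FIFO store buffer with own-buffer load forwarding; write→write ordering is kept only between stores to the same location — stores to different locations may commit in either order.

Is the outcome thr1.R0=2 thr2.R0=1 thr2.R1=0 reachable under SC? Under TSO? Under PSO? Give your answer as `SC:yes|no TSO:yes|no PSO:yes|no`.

outcome vector order: (thr1.R0,thr2.R0,thr2.R1)
under SC → 0/0/0, 0/0/1, 0/1/0, 0/1/1, 0/2/0, 0/2/1, 2/0/0, 2/0/1, 2/1/1, 2/2/1
under TSO → 0/0/0, 0/0/1, 0/1/0, 0/1/1, 0/2/0, 0/2/1, 2/0/0, 2/0/1, 2/1/1, 2/2/1
under PSO → 0/0/0, 0/0/1, 0/1/0, 0/1/1, 0/2/0, 0/2/1, 2/0/0, 2/0/1, 2/1/0, 2/1/1, 2/2/0, 2/2/1
target 2/1/0 ∈ {PSO}

SC:no TSO:no PSO:yes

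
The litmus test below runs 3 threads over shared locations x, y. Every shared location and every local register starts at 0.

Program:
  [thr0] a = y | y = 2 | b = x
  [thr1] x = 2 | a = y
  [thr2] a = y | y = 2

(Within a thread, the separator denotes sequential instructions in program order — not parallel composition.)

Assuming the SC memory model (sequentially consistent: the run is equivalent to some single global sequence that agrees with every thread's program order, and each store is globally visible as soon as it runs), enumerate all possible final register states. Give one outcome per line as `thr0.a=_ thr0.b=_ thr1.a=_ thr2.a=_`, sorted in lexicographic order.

outcome vector order: (thr0.a,thr0.b,thr1.a,thr2.a)
|SC outcomes| = 9

thr0.a=0 thr0.b=0 thr1.a=2 thr2.a=0
thr0.a=0 thr0.b=0 thr1.a=2 thr2.a=2
thr0.a=0 thr0.b=2 thr1.a=0 thr2.a=0
thr0.a=0 thr0.b=2 thr1.a=0 thr2.a=2
thr0.a=0 thr0.b=2 thr1.a=2 thr2.a=0
thr0.a=0 thr0.b=2 thr1.a=2 thr2.a=2
thr0.a=2 thr0.b=0 thr1.a=2 thr2.a=0
thr0.a=2 thr0.b=2 thr1.a=0 thr2.a=0
thr0.a=2 thr0.b=2 thr1.a=2 thr2.a=0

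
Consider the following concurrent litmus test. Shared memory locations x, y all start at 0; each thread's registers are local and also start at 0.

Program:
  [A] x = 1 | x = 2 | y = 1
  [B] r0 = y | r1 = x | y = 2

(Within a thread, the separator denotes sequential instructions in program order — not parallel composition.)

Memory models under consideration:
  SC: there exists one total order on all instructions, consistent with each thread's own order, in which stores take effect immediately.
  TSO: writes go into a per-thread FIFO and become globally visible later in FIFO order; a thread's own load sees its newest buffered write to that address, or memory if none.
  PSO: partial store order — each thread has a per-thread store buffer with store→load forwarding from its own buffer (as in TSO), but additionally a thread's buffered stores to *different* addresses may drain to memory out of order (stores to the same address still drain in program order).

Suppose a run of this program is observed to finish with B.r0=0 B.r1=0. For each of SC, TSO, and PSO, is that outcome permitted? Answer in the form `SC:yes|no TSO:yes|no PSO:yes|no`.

SC:yes TSO:yes PSO:yes

outcome vector order: (B.r0,B.r1)
SC (4): <0 0>; <0 1>; <0 2>; <1 2>
TSO (4): <0 0>; <0 1>; <0 2>; <1 2>
PSO (6): <0 0>; <0 1>; <0 2>; <1 0>; <1 1>; <1 2>
target <0 0> ∈ {SC,TSO,PSO}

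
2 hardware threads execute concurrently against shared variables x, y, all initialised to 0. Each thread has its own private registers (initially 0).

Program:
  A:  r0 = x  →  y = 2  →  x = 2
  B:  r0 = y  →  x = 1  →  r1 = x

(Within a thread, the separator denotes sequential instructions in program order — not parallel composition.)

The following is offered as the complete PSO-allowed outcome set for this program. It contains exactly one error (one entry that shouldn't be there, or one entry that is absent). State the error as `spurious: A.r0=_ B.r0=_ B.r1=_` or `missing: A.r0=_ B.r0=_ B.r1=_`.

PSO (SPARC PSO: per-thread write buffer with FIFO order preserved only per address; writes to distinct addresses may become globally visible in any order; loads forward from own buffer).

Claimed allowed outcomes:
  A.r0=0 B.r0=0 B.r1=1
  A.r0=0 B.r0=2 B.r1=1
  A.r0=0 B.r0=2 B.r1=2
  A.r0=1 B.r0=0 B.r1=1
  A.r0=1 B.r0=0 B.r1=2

outcome vector order: (A.r0,B.r0,B.r1)
PSO (6): (0,0,1), (0,0,2), (0,2,1), (0,2,2), (1,0,1), (1,0,2)
PSO∖claimed = {(0,0,2)}

missing: A.r0=0 B.r0=0 B.r1=2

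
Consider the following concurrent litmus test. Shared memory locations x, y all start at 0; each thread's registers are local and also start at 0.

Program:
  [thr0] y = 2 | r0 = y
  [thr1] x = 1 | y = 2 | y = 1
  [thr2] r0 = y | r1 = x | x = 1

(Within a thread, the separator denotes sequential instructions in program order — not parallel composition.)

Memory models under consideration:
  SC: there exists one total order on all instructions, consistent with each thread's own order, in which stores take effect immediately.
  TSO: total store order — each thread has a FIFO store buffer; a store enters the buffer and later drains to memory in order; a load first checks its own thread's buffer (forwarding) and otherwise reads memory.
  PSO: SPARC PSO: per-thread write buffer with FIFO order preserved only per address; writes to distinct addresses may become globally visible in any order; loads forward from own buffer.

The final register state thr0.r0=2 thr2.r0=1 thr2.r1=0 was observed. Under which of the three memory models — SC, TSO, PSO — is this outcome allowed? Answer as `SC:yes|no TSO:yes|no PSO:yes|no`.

SC:no TSO:no PSO:yes

outcome vector order: (thr0.r0,thr2.r0,thr2.r1)
[SC] allowed = {1/0/0 1/0/1 1/1/1 1/2/0 1/2/1 2/0/0 2/0/1 2/1/1 2/2/0 2/2/1}
[TSO] allowed = {1/0/0 1/0/1 1/1/1 1/2/0 1/2/1 2/0/0 2/0/1 2/1/1 2/2/0 2/2/1}
[PSO] allowed = {1/0/0 1/0/1 1/1/0 1/1/1 1/2/0 1/2/1 2/0/0 2/0/1 2/1/0 2/1/1 2/2/0 2/2/1}
target 2/1/0 ∈ {PSO}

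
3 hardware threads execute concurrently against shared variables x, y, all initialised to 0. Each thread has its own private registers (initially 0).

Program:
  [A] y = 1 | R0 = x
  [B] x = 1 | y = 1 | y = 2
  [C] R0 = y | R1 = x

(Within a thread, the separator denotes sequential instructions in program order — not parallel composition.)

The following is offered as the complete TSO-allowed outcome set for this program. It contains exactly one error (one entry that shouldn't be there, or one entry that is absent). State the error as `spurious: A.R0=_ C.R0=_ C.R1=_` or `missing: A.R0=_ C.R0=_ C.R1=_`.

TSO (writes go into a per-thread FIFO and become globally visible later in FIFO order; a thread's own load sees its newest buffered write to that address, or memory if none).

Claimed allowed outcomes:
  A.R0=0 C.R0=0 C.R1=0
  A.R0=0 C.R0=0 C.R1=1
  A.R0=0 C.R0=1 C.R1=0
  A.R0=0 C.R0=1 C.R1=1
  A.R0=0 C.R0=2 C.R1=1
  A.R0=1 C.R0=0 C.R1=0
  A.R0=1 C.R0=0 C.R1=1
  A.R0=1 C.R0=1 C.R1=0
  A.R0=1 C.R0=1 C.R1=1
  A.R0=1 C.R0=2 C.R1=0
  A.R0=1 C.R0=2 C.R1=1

outcome vector order: (A.R0,C.R0,C.R1)
TSO: 10 outcomes — {<0 0 0>, <0 0 1>, <0 1 0>, <0 1 1>, <0 2 1>, <1 0 0>, <1 0 1>, <1 1 0>, <1 1 1>, <1 2 1>}
claimed∖TSO = {<1 2 0>}

spurious: A.R0=1 C.R0=2 C.R1=0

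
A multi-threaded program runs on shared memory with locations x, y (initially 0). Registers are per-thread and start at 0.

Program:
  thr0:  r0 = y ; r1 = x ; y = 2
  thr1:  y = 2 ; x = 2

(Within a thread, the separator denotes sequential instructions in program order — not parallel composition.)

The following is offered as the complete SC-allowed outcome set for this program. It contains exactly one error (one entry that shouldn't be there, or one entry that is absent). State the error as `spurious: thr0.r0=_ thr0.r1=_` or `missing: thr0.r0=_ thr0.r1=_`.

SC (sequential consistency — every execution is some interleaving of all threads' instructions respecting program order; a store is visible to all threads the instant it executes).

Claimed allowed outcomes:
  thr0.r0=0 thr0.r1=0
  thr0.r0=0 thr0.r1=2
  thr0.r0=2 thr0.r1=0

outcome vector order: (thr0.r0,thr0.r1)
under SC → (0,0) (0,2) (2,0) (2,2)
SC∖claimed = {(2,2)}

missing: thr0.r0=2 thr0.r1=2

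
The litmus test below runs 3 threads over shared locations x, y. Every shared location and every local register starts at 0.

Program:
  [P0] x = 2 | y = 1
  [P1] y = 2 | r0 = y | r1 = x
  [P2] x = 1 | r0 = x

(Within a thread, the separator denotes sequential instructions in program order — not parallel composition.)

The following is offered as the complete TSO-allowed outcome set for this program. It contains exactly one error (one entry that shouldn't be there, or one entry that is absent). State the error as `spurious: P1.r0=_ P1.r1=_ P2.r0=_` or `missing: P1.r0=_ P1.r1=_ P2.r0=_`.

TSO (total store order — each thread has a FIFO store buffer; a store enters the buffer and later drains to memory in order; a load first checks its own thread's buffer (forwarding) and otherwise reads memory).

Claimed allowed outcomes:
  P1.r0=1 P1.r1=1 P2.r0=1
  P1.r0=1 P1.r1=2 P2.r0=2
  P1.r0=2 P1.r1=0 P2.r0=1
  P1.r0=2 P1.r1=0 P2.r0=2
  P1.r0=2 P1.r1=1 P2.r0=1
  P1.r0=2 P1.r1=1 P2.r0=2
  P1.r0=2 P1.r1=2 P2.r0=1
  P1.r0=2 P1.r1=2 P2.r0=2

outcome vector order: (P1.r0,P1.r1,P2.r0)
[TSO] allowed = {111 121 122 201 202 211 212 221 222}
TSO∖claimed = {121}

missing: P1.r0=1 P1.r1=2 P2.r0=1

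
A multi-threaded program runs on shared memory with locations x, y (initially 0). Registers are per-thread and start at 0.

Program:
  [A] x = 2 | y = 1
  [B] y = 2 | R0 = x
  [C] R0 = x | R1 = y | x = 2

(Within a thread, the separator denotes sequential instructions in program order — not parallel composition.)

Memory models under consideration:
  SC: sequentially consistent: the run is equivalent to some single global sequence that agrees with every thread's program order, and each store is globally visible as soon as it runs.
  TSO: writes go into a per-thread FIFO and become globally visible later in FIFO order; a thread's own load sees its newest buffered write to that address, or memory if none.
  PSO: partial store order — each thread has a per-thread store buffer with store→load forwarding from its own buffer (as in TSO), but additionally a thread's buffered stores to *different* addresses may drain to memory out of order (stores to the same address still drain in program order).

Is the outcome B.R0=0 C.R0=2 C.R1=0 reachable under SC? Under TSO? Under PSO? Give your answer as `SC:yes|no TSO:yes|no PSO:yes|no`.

SC:no TSO:yes PSO:yes

outcome vector order: (B.R0,C.R0,C.R1)
[SC] allowed = {<0 0 0> <0 0 1> <0 0 2> <0 2 1> <0 2 2> <2 0 0> <2 0 1> <2 0 2> <2 2 0> <2 2 1> <2 2 2>}
[TSO] allowed = {<0 0 0> <0 0 1> <0 0 2> <0 2 0> <0 2 1> <0 2 2> <2 0 0> <2 0 1> <2 0 2> <2 2 0> <2 2 1> <2 2 2>}
[PSO] allowed = {<0 0 0> <0 0 1> <0 0 2> <0 2 0> <0 2 1> <0 2 2> <2 0 0> <2 0 1> <2 0 2> <2 2 0> <2 2 1> <2 2 2>}
target <0 2 0> ∈ {TSO,PSO}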